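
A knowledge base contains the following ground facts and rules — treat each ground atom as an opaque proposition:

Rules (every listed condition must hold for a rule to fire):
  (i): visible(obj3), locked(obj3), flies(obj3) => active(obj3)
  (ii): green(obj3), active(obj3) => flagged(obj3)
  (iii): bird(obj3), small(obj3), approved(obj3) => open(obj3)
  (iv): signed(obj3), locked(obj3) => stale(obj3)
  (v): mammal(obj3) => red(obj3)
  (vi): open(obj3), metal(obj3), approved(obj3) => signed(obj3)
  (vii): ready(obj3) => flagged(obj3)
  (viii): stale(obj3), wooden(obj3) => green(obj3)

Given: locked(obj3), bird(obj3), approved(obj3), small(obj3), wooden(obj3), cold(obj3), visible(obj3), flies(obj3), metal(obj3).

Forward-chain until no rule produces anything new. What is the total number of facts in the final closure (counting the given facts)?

15

Round 1 — (i), (iii), derive active(obj3), open(obj3).
Round 2 — (vi), derive signed(obj3).
Round 3 — (iv), derive stale(obj3).
Round 4 — (viii), derive green(obj3).
Round 5 — (ii), derive flagged(obj3).
Closure: {active(obj3), approved(obj3), bird(obj3), cold(obj3), flagged(obj3), flies(obj3), green(obj3), locked(obj3), metal(obj3), open(obj3), signed(obj3), small(obj3), stale(obj3), visible(obj3), wooden(obj3)} — 15 facts.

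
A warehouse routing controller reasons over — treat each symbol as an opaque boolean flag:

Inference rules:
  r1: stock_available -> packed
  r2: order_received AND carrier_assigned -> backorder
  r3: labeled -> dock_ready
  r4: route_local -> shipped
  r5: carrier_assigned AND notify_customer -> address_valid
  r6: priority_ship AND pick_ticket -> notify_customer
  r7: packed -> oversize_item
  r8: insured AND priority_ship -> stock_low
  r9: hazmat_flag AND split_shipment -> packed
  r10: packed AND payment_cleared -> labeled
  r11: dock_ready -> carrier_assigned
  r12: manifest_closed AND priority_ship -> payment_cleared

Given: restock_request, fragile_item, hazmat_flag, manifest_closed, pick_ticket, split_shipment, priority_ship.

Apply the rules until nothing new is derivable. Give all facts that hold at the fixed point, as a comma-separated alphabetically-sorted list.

address_valid, carrier_assigned, dock_ready, fragile_item, hazmat_flag, labeled, manifest_closed, notify_customer, oversize_item, packed, payment_cleared, pick_ticket, priority_ship, restock_request, split_shipment

Round 1: r6 [priority_ship AND pick_ticket -> notify_customer]; r9 [hazmat_flag AND split_shipment -> packed]; r12 [manifest_closed AND priority_ship -> payment_cleared]. Adds notify_customer, packed, payment_cleared.
Round 2: r7 [packed -> oversize_item]; r10 [packed AND payment_cleared -> labeled]. Adds oversize_item, labeled.
Round 3: r3 [labeled -> dock_ready]. Adds dock_ready.
Round 4: r11 [dock_ready -> carrier_assigned]. Adds carrier_assigned.
Round 5: r5 [carrier_assigned AND notify_customer -> address_valid]. Adds address_valid.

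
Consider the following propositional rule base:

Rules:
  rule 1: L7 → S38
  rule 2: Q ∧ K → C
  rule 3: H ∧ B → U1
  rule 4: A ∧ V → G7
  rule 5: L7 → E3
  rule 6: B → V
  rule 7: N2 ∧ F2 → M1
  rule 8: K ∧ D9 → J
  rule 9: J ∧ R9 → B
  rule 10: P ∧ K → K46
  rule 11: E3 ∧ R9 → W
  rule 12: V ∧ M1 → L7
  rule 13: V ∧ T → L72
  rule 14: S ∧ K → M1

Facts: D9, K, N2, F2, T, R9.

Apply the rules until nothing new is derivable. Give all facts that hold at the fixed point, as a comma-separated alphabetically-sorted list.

B, D9, E3, F2, J, K, L7, L72, M1, N2, R9, S38, T, V, W

Round 1 — rule 7, rule 8, derive M1, J.
Round 2 — rule 9, derive B.
Round 3 — rule 6, derive V.
Round 4 — rule 12, rule 13, derive L7, L72.
Round 5 — rule 1, rule 5, derive S38, E3.
Round 6 — rule 11, derive W.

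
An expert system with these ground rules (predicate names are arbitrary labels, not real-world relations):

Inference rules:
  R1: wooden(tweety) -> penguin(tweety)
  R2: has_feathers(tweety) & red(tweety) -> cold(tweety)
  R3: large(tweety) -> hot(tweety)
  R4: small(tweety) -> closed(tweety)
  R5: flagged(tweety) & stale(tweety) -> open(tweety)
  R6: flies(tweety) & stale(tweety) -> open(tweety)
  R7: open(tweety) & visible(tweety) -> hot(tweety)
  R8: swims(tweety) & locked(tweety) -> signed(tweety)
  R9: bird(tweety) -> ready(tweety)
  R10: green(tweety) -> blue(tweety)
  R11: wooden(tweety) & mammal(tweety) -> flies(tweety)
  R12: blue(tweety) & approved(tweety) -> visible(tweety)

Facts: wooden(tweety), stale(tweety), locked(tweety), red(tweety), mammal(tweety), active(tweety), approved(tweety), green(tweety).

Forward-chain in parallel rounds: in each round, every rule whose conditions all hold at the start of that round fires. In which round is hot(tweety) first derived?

3

[1] R1 [wooden(tweety) -> penguin(tweety)]; R10 [green(tweety) -> blue(tweety)]; R11 [wooden(tweety) & mammal(tweety) -> flies(tweety)]. ⇒ new: penguin(tweety), blue(tweety), flies(tweety).
[2] R6 [flies(tweety) & stale(tweety) -> open(tweety)]; R12 [blue(tweety) & approved(tweety) -> visible(tweety)]. ⇒ new: open(tweety), visible(tweety).
[3] R7 [open(tweety) & visible(tweety) -> hot(tweety)]. ⇒ new: hot(tweety).
hot(tweety) first appears in round 3.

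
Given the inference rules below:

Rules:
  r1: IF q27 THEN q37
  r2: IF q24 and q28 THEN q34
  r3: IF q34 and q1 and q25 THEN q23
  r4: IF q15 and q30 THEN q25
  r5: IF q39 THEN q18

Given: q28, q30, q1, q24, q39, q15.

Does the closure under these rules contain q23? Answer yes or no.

yes

Round 1 — r2, r4, r5, derive q34, q25, q18.
Round 2 — r3, derive q23.
q23 appears in round 2, so it is derivable.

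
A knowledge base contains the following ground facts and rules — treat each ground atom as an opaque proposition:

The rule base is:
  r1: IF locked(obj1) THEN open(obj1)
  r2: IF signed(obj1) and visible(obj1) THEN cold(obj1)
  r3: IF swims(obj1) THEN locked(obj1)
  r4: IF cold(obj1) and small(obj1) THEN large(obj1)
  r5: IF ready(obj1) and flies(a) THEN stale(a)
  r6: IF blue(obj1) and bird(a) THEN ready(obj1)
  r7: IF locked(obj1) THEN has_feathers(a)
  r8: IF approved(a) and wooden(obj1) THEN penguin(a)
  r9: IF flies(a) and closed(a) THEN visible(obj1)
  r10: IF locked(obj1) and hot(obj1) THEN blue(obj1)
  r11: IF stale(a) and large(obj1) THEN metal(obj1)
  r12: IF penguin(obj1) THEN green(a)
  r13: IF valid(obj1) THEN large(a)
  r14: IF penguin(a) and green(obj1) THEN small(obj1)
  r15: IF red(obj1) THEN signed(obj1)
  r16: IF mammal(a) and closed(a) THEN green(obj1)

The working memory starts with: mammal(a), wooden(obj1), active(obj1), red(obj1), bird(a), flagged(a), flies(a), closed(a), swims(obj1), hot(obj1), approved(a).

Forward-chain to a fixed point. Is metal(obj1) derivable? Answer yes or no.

Round 1: r3 [IF swims(obj1) THEN locked(obj1)]; r8 [IF approved(a) and wooden(obj1) THEN penguin(a)]; r9 [IF flies(a) and closed(a) THEN visible(obj1)]; r15 [IF red(obj1) THEN signed(obj1)]; r16 [IF mammal(a) and closed(a) THEN green(obj1)]. New: locked(obj1), penguin(a), visible(obj1), signed(obj1), green(obj1).
Round 2: r1 [IF locked(obj1) THEN open(obj1)]; r2 [IF signed(obj1) and visible(obj1) THEN cold(obj1)]; r7 [IF locked(obj1) THEN has_feathers(a)]; r10 [IF locked(obj1) and hot(obj1) THEN blue(obj1)]; r14 [IF penguin(a) and green(obj1) THEN small(obj1)]. New: open(obj1), cold(obj1), has_feathers(a), blue(obj1), small(obj1).
Round 3: r4 [IF cold(obj1) and small(obj1) THEN large(obj1)]; r6 [IF blue(obj1) and bird(a) THEN ready(obj1)]. New: large(obj1), ready(obj1).
Round 4: r5 [IF ready(obj1) and flies(a) THEN stale(a)]. New: stale(a).
Round 5: r11 [IF stale(a) and large(obj1) THEN metal(obj1)]. New: metal(obj1).
metal(obj1) appears in round 5, so it is derivable.

yes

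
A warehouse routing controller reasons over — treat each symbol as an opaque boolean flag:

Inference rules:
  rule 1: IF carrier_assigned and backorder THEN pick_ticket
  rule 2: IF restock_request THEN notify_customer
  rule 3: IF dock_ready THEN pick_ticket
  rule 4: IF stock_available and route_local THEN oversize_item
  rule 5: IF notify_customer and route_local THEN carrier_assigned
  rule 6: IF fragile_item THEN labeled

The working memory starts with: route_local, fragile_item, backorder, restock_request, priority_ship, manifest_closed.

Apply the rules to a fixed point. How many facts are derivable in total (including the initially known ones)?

10

Round 1: rule 2 [IF restock_request THEN notify_customer]; rule 6 [IF fragile_item THEN labeled]. New: notify_customer, labeled.
Round 2: rule 5 [IF notify_customer and route_local THEN carrier_assigned]. New: carrier_assigned.
Round 3: rule 1 [IF carrier_assigned and backorder THEN pick_ticket]. New: pick_ticket.
Closure: {backorder, carrier_assigned, fragile_item, labeled, manifest_closed, notify_customer, pick_ticket, priority_ship, restock_request, route_local} — 10 facts.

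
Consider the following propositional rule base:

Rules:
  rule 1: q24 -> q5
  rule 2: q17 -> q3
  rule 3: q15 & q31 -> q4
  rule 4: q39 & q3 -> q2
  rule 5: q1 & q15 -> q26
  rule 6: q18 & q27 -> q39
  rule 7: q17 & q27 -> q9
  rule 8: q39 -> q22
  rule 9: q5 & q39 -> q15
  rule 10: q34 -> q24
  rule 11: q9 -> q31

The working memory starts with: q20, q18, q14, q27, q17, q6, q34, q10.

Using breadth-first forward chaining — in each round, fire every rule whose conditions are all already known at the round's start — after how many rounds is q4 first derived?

Round 1: rule 2 [q17 -> q3]; rule 6 [q18 & q27 -> q39]; rule 7 [q17 & q27 -> q9]; rule 10 [q34 -> q24]. New: q3, q39, q9, q24.
Round 2: rule 1 [q24 -> q5]; rule 4 [q39 & q3 -> q2]; rule 8 [q39 -> q22]; rule 11 [q9 -> q31]. New: q5, q2, q22, q31.
Round 3: rule 9 [q5 & q39 -> q15]. New: q15.
Round 4: rule 3 [q15 & q31 -> q4]. New: q4.
q4 first appears in round 4.

4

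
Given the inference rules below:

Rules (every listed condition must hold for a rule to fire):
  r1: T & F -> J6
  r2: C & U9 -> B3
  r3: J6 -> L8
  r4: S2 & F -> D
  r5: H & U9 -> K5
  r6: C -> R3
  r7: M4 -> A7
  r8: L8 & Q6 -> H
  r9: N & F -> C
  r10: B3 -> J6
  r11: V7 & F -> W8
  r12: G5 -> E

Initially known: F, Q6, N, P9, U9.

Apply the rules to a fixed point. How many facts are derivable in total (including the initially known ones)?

12

Round 1 — r9, derive C.
Round 2 — r2, r6, derive B3, R3.
Round 3 — r10, derive J6.
Round 4 — r3, derive L8.
Round 5 — r8, derive H.
Round 6 — r5, derive K5.
Closure: {B3, C, F, H, J6, K5, L8, N, P9, Q6, R3, U9} — 12 facts.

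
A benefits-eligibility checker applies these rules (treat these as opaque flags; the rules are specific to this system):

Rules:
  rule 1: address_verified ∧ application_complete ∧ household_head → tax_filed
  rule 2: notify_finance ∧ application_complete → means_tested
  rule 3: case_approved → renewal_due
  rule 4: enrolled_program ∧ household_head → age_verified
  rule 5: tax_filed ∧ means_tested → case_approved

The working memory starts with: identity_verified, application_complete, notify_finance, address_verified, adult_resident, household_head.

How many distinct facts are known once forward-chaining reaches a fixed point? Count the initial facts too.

10

Round 1: rule 1 [address_verified ∧ application_complete ∧ household_head → tax_filed]; rule 2 [notify_finance ∧ application_complete → means_tested]. Adds tax_filed, means_tested.
Round 2: rule 5 [tax_filed ∧ means_tested → case_approved]. Adds case_approved.
Round 3: rule 3 [case_approved → renewal_due]. Adds renewal_due.
Closure: {address_verified, adult_resident, application_complete, case_approved, household_head, identity_verified, means_tested, notify_finance, renewal_due, tax_filed} — 10 facts.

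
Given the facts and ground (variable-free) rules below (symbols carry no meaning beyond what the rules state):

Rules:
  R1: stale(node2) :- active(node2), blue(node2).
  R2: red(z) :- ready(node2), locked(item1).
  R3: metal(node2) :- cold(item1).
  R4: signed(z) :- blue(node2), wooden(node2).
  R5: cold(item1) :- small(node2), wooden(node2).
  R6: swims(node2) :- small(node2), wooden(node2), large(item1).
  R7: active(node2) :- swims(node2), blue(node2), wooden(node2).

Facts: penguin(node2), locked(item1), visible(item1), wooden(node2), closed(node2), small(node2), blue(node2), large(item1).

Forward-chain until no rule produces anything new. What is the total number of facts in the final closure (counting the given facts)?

Round 1 fires R4, R5, R6, giving signed(z), cold(item1), swims(node2).
Round 2 fires R3, R7, giving metal(node2), active(node2).
Round 3 fires R1, giving stale(node2).
Closure: {active(node2), blue(node2), closed(node2), cold(item1), large(item1), locked(item1), metal(node2), penguin(node2), signed(z), small(node2), stale(node2), swims(node2), visible(item1), wooden(node2)} — 14 facts.

14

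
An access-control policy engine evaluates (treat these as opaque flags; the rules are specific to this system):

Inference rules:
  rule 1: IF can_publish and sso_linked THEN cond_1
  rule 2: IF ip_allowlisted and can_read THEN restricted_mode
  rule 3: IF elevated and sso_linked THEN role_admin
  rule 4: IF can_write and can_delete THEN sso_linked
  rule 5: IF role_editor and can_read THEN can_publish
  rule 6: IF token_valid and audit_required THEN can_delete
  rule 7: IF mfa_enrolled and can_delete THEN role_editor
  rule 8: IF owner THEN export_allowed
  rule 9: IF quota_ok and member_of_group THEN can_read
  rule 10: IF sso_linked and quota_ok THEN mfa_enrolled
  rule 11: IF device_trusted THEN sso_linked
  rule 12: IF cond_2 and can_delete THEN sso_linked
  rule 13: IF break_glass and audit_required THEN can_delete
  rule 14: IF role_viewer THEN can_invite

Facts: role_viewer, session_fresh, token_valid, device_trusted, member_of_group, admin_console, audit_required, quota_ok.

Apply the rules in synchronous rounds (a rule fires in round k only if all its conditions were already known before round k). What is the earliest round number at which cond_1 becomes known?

5

Round 1 — rule 6, rule 9, rule 11, rule 14, derive can_delete, can_read, sso_linked, can_invite.
Round 2 — rule 10, derive mfa_enrolled.
Round 3 — rule 7, derive role_editor.
Round 4 — rule 5, derive can_publish.
Round 5 — rule 1, derive cond_1.
cond_1 first appears in round 5.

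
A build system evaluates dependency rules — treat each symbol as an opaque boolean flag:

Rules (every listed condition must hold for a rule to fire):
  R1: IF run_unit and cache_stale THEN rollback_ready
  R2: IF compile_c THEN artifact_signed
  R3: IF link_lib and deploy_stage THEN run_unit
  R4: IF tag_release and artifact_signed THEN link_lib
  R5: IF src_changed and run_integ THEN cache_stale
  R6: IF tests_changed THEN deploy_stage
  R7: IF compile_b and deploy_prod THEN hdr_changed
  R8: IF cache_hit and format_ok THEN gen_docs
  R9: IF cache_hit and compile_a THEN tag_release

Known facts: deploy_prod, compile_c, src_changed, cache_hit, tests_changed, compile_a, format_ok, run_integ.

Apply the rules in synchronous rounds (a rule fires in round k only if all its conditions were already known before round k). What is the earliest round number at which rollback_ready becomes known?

Round 1: R2 [IF compile_c THEN artifact_signed]; R5 [IF src_changed and run_integ THEN cache_stale]; R6 [IF tests_changed THEN deploy_stage]; R8 [IF cache_hit and format_ok THEN gen_docs]; R9 [IF cache_hit and compile_a THEN tag_release]. Adds artifact_signed, cache_stale, deploy_stage, gen_docs, tag_release.
Round 2: R4 [IF tag_release and artifact_signed THEN link_lib]. Adds link_lib.
Round 3: R3 [IF link_lib and deploy_stage THEN run_unit]. Adds run_unit.
Round 4: R1 [IF run_unit and cache_stale THEN rollback_ready]. Adds rollback_ready.
rollback_ready first appears in round 4.

4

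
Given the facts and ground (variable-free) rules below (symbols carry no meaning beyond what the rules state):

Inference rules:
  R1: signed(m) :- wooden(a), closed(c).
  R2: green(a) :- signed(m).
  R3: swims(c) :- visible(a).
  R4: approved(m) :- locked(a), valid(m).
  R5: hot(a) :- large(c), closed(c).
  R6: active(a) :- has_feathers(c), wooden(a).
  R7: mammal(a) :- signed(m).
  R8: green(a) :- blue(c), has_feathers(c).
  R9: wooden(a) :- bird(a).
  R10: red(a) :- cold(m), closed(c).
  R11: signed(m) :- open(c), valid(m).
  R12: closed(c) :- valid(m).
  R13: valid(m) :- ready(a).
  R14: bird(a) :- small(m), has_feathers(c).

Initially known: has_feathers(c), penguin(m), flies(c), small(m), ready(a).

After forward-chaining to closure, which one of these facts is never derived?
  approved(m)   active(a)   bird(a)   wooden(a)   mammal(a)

approved(m)

Round 1: R13 [valid(m) :- ready(a).]; R14 [bird(a) :- small(m), has_feathers(c).]. Adds valid(m), bird(a).
Round 2: R9 [wooden(a) :- bird(a).]; R12 [closed(c) :- valid(m).]. Adds wooden(a), closed(c).
Round 3: R1 [signed(m) :- wooden(a), closed(c).]; R6 [active(a) :- has_feathers(c), wooden(a).]. Adds signed(m), active(a).
Round 4: R2 [green(a) :- signed(m).]; R7 [mammal(a) :- signed(m).]. Adds green(a), mammal(a).
Derived: wooden(a) (round 2), bird(a) (round 1), active(a) (round 3), mammal(a) (round 4). approved(m) never appears in any round.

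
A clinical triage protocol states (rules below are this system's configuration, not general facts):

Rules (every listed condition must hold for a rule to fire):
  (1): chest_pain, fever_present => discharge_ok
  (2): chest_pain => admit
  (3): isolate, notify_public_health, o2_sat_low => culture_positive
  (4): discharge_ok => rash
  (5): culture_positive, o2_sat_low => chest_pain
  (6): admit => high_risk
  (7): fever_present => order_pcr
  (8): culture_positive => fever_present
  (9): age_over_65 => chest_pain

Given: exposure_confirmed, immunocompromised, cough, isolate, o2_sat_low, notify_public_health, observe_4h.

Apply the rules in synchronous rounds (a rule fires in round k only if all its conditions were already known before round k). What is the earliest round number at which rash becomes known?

4

Round 1: (3) [isolate, notify_public_health, o2_sat_low => culture_positive]. Adds culture_positive.
Round 2: (5) [culture_positive, o2_sat_low => chest_pain]; (8) [culture_positive => fever_present]. Adds chest_pain, fever_present.
Round 3: (1) [chest_pain, fever_present => discharge_ok]; (2) [chest_pain => admit]; (7) [fever_present => order_pcr]. Adds discharge_ok, admit, order_pcr.
Round 4: (4) [discharge_ok => rash]; (6) [admit => high_risk]. Adds rash, high_risk.
rash first appears in round 4.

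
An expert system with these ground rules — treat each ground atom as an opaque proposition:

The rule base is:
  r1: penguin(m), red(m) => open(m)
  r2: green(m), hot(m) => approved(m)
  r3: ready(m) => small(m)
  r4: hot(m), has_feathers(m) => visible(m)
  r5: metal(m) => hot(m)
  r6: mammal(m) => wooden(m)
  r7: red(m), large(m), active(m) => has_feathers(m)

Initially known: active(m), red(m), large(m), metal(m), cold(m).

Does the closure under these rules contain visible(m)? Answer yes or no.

[1] r5 [metal(m) => hot(m)]; r7 [red(m), large(m), active(m) => has_feathers(m)]. ⇒ new: hot(m), has_feathers(m).
[2] r4 [hot(m), has_feathers(m) => visible(m)]. ⇒ new: visible(m).
visible(m) appears in round 2, so it is derivable.

yes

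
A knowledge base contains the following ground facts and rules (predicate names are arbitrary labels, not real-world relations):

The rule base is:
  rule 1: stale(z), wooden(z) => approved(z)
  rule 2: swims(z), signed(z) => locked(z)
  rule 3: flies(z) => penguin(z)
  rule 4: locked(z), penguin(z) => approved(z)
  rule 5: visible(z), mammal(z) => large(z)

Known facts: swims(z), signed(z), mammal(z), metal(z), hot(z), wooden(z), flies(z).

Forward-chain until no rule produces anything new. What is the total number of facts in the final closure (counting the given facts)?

10

Round 1: rule 2 [swims(z), signed(z) => locked(z)]; rule 3 [flies(z) => penguin(z)]. New: locked(z), penguin(z).
Round 2: rule 4 [locked(z), penguin(z) => approved(z)]. New: approved(z).
Closure: {approved(z), flies(z), hot(z), locked(z), mammal(z), metal(z), penguin(z), signed(z), swims(z), wooden(z)} — 10 facts.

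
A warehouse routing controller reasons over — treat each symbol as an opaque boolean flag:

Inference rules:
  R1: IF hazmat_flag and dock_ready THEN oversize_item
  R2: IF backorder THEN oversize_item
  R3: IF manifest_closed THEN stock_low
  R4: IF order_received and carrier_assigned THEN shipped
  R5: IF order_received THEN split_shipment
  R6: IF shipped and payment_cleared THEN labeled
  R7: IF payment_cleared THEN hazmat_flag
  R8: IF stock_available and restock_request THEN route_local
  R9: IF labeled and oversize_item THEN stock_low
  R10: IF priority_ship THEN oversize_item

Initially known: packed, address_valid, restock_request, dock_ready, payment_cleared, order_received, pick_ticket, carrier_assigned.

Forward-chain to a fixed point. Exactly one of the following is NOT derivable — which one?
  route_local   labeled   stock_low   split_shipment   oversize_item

route_local

[1] R4 [IF order_received and carrier_assigned THEN shipped]; R5 [IF order_received THEN split_shipment]; R7 [IF payment_cleared THEN hazmat_flag]. ⇒ new: shipped, split_shipment, hazmat_flag.
[2] R1 [IF hazmat_flag and dock_ready THEN oversize_item]; R6 [IF shipped and payment_cleared THEN labeled]. ⇒ new: oversize_item, labeled.
[3] R9 [IF labeled and oversize_item THEN stock_low]. ⇒ new: stock_low.
Derived: split_shipment (round 1), oversize_item (round 2), labeled (round 2), stock_low (round 3). route_local never appears in any round.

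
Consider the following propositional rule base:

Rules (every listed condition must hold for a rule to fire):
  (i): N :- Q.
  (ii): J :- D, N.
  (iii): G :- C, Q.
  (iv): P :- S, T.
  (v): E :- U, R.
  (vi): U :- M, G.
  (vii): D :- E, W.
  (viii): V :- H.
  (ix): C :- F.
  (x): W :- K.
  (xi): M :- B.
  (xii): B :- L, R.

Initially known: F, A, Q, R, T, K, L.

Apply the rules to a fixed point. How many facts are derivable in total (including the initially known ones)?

17

Round 1: (i) [N :- Q.]; (ix) [C :- F.]; (x) [W :- K.]; (xii) [B :- L, R.]. Adds N, C, W, B.
Round 2: (iii) [G :- C, Q.]; (xi) [M :- B.]. Adds G, M.
Round 3: (vi) [U :- M, G.]. Adds U.
Round 4: (v) [E :- U, R.]. Adds E.
Round 5: (vii) [D :- E, W.]. Adds D.
Round 6: (ii) [J :- D, N.]. Adds J.
Closure: {A, B, C, D, E, F, G, J, K, L, M, N, Q, R, T, U, W} — 17 facts.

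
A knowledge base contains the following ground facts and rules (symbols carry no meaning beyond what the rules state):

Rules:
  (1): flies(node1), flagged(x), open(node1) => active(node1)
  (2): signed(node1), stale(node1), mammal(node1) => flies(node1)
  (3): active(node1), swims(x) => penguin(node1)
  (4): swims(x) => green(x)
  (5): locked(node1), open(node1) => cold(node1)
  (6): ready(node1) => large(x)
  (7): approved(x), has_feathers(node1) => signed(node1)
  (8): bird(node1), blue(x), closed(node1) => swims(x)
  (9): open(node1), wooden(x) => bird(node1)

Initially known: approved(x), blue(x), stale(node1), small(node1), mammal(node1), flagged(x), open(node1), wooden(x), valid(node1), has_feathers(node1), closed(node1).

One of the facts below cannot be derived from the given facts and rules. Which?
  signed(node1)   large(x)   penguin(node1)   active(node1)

large(x)

Round 1: (7) [approved(x), has_feathers(node1) => signed(node1)]; (9) [open(node1), wooden(x) => bird(node1)]. New: signed(node1), bird(node1).
Round 2: (2) [signed(node1), stale(node1), mammal(node1) => flies(node1)]; (8) [bird(node1), blue(x), closed(node1) => swims(x)]. New: flies(node1), swims(x).
Round 3: (1) [flies(node1), flagged(x), open(node1) => active(node1)]; (4) [swims(x) => green(x)]. New: active(node1), green(x).
Round 4: (3) [active(node1), swims(x) => penguin(node1)]. New: penguin(node1).
Derived: signed(node1) (round 1), penguin(node1) (round 4), active(node1) (round 3). large(x) never appears in any round.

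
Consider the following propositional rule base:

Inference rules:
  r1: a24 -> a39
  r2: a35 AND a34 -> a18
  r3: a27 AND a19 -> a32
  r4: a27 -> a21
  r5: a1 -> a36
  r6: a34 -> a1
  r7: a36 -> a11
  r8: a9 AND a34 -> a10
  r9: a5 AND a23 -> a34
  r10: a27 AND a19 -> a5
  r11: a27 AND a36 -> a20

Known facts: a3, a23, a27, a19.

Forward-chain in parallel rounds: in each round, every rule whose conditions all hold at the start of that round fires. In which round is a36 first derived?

Round 1 fires r3, r4, r10, giving a32, a21, a5.
Round 2 fires r9, giving a34.
Round 3 fires r6, giving a1.
Round 4 fires r5, giving a36.
a36 first appears in round 4.

4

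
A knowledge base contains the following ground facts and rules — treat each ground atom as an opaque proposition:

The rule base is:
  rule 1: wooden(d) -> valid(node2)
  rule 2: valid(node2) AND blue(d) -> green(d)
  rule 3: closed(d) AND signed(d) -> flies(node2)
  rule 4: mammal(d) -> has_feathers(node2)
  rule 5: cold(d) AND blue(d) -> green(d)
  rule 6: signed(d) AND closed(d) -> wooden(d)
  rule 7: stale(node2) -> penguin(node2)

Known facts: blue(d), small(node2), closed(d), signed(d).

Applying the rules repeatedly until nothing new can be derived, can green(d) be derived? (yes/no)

yes

Round 1 fires rule 3, rule 6, giving flies(node2), wooden(d).
Round 2 fires rule 1, giving valid(node2).
Round 3 fires rule 2, giving green(d).
green(d) appears in round 3, so it is derivable.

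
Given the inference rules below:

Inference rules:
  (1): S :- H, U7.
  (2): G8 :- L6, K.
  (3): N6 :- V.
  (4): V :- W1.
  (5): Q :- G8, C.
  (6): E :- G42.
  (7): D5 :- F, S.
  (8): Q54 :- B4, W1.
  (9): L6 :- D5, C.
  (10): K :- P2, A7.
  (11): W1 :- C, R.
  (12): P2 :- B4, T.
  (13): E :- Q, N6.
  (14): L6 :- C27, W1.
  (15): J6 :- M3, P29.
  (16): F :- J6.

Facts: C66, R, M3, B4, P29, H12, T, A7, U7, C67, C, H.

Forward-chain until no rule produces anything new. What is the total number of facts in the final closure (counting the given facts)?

Round 1 fires (1), (11), (12), (15), giving S, W1, P2, J6.
Round 2 fires (4), (8), (10), (16), giving V, Q54, K, F.
Round 3 fires (3), (7), giving N6, D5.
Round 4 fires (9), giving L6.
Round 5 fires (2), giving G8.
Round 6 fires (5), giving Q.
Round 7 fires (13), giving E.
Closure: {A7, B4, C, C66, C67, D5, E, F, G8, H, H12, J6, K, L6, M3, N6, P2, P29, Q, Q54, R, S, T, U7, V, W1} — 26 facts.

26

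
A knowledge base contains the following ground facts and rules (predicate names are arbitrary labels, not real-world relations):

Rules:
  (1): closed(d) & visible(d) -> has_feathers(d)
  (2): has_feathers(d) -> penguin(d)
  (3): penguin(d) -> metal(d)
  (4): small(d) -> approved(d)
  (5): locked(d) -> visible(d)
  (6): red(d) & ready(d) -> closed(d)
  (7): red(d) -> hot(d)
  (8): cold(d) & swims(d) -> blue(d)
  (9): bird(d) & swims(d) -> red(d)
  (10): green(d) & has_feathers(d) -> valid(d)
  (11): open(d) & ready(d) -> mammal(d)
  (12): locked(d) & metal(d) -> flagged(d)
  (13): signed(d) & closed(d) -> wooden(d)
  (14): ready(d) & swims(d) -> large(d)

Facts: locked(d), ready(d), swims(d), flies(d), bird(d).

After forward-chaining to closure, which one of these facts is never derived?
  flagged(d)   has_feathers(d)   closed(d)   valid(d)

valid(d)

Round 1 — (5), (9), (14), derive visible(d), red(d), large(d).
Round 2 — (6), (7), derive closed(d), hot(d).
Round 3 — (1), derive has_feathers(d).
Round 4 — (2), derive penguin(d).
Round 5 — (3), derive metal(d).
Round 6 — (12), derive flagged(d).
Derived: closed(d) (round 2), flagged(d) (round 6), has_feathers(d) (round 3). valid(d) never appears in any round.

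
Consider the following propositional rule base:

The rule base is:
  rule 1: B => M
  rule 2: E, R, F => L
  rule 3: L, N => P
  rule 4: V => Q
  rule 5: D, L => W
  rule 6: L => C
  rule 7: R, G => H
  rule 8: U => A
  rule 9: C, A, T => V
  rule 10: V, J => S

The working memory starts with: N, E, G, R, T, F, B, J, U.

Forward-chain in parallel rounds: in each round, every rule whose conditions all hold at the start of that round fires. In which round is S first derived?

4

Round 1: rule 1 [B => M]; rule 2 [E, R, F => L]; rule 7 [R, G => H]; rule 8 [U => A]. Adds M, L, H, A.
Round 2: rule 3 [L, N => P]; rule 6 [L => C]. Adds P, C.
Round 3: rule 9 [C, A, T => V]. Adds V.
Round 4: rule 4 [V => Q]; rule 10 [V, J => S]. Adds Q, S.
S first appears in round 4.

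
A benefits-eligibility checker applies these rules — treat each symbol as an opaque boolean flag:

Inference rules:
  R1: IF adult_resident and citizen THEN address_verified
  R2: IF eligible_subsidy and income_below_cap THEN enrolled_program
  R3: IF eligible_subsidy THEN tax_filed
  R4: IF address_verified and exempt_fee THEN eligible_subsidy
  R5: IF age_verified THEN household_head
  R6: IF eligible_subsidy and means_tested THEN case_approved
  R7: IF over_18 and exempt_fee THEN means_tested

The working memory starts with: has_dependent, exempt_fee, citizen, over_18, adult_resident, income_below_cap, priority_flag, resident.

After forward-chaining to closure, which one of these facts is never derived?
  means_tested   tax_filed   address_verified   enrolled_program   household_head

Round 1: R1 [IF adult_resident and citizen THEN address_verified]; R7 [IF over_18 and exempt_fee THEN means_tested]. New: address_verified, means_tested.
Round 2: R4 [IF address_verified and exempt_fee THEN eligible_subsidy]. New: eligible_subsidy.
Round 3: R2 [IF eligible_subsidy and income_below_cap THEN enrolled_program]; R3 [IF eligible_subsidy THEN tax_filed]; R6 [IF eligible_subsidy and means_tested THEN case_approved]. New: enrolled_program, tax_filed, case_approved.
Derived: enrolled_program (round 3), address_verified (round 1), means_tested (round 1), tax_filed (round 3). household_head never appears in any round.

household_head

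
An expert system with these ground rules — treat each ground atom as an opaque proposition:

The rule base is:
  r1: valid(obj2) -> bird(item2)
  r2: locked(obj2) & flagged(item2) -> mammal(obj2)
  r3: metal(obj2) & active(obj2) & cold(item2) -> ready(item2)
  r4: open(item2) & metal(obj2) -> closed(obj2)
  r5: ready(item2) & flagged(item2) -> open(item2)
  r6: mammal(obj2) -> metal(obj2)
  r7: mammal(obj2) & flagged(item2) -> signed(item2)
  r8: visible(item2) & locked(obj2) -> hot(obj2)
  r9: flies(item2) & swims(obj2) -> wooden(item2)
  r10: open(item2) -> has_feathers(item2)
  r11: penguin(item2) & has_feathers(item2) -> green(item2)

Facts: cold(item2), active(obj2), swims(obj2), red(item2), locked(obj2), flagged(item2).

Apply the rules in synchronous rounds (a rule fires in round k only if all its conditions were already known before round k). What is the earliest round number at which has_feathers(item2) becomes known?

5

Round 1: r2 [locked(obj2) & flagged(item2) -> mammal(obj2)]. Adds mammal(obj2).
Round 2: r6 [mammal(obj2) -> metal(obj2)]; r7 [mammal(obj2) & flagged(item2) -> signed(item2)]. Adds metal(obj2), signed(item2).
Round 3: r3 [metal(obj2) & active(obj2) & cold(item2) -> ready(item2)]. Adds ready(item2).
Round 4: r5 [ready(item2) & flagged(item2) -> open(item2)]. Adds open(item2).
Round 5: r4 [open(item2) & metal(obj2) -> closed(obj2)]; r10 [open(item2) -> has_feathers(item2)]. Adds closed(obj2), has_feathers(item2).
has_feathers(item2) first appears in round 5.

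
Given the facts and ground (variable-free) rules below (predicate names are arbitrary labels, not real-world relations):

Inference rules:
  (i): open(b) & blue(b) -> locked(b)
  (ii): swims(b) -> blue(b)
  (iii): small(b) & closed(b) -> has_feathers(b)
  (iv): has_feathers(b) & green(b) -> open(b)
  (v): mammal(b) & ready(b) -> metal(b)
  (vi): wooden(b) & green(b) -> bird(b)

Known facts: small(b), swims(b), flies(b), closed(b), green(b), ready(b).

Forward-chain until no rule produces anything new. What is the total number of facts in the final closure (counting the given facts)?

Round 1: (ii) [swims(b) -> blue(b)]; (iii) [small(b) & closed(b) -> has_feathers(b)]. Adds blue(b), has_feathers(b).
Round 2: (iv) [has_feathers(b) & green(b) -> open(b)]. Adds open(b).
Round 3: (i) [open(b) & blue(b) -> locked(b)]. Adds locked(b).
Closure: {blue(b), closed(b), flies(b), green(b), has_feathers(b), locked(b), open(b), ready(b), small(b), swims(b)} — 10 facts.

10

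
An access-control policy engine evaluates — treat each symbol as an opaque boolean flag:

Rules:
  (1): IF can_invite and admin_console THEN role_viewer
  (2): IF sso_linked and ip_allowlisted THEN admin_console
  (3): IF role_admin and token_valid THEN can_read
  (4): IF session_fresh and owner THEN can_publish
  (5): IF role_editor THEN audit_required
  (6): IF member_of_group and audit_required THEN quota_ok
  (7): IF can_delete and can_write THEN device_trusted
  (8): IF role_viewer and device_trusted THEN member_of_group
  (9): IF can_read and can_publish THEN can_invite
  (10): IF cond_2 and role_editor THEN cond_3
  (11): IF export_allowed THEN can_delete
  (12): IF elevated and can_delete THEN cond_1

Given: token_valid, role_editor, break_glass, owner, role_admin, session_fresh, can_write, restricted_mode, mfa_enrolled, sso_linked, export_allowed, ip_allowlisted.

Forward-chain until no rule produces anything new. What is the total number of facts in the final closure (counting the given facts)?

[1] (2) [IF sso_linked and ip_allowlisted THEN admin_console]; (3) [IF role_admin and token_valid THEN can_read]; (4) [IF session_fresh and owner THEN can_publish]; (5) [IF role_editor THEN audit_required]; (11) [IF export_allowed THEN can_delete]. ⇒ new: admin_console, can_read, can_publish, audit_required, can_delete.
[2] (7) [IF can_delete and can_write THEN device_trusted]; (9) [IF can_read and can_publish THEN can_invite]. ⇒ new: device_trusted, can_invite.
[3] (1) [IF can_invite and admin_console THEN role_viewer]. ⇒ new: role_viewer.
[4] (8) [IF role_viewer and device_trusted THEN member_of_group]. ⇒ new: member_of_group.
[5] (6) [IF member_of_group and audit_required THEN quota_ok]. ⇒ new: quota_ok.
Closure: {admin_console, audit_required, break_glass, can_delete, can_invite, can_publish, can_read, can_write, device_trusted, export_allowed, ip_allowlisted, member_of_group, mfa_enrolled, owner, quota_ok, restricted_mode, role_admin, role_editor, role_viewer, session_fresh, sso_linked, token_valid} — 22 facts.

22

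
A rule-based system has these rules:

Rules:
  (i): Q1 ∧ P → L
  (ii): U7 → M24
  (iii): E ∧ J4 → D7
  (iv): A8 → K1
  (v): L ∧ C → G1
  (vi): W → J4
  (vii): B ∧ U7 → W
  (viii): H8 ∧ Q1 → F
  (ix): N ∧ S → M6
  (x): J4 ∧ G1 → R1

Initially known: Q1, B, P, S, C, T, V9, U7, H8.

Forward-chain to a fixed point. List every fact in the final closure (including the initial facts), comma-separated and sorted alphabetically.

B, C, F, G1, H8, J4, L, M24, P, Q1, R1, S, T, U7, V9, W

Round 1 — (i), (ii), (vii), (viii), derive L, M24, W, F.
Round 2 — (v), (vi), derive G1, J4.
Round 3 — (x), derive R1.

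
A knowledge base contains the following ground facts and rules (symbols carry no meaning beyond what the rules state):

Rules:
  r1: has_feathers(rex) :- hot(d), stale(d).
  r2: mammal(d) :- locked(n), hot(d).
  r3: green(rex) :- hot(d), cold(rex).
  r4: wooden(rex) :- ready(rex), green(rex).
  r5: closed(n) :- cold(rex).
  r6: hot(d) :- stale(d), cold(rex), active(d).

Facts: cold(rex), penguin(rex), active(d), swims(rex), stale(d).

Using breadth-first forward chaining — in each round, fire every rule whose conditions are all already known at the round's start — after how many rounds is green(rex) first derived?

Round 1: r5 [closed(n) :- cold(rex).]; r6 [hot(d) :- stale(d), cold(rex), active(d).]. New: closed(n), hot(d).
Round 2: r1 [has_feathers(rex) :- hot(d), stale(d).]; r3 [green(rex) :- hot(d), cold(rex).]. New: has_feathers(rex), green(rex).
green(rex) first appears in round 2.

2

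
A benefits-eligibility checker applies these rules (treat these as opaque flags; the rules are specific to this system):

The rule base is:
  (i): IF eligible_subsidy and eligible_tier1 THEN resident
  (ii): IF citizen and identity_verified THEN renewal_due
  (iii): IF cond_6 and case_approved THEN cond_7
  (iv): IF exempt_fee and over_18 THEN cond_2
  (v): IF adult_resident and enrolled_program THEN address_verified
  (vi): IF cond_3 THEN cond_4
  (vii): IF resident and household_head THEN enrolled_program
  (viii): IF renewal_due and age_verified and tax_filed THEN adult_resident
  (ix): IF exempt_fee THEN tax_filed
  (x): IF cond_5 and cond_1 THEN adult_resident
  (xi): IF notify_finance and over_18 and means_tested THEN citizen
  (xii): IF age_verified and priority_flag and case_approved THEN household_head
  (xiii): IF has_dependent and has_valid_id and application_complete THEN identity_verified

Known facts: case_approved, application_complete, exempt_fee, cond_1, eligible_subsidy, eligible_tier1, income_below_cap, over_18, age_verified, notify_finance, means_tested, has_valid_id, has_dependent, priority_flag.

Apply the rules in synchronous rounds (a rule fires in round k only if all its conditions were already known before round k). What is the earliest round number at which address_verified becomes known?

Round 1: (i) [IF eligible_subsidy and eligible_tier1 THEN resident]; (iv) [IF exempt_fee and over_18 THEN cond_2]; (ix) [IF exempt_fee THEN tax_filed]; (xi) [IF notify_finance and over_18 and means_tested THEN citizen]; (xii) [IF age_verified and priority_flag and case_approved THEN household_head]; (xiii) [IF has_dependent and has_valid_id and application_complete THEN identity_verified]. Adds resident, cond_2, tax_filed, citizen, household_head, identity_verified.
Round 2: (ii) [IF citizen and identity_verified THEN renewal_due]; (vii) [IF resident and household_head THEN enrolled_program]. Adds renewal_due, enrolled_program.
Round 3: (viii) [IF renewal_due and age_verified and tax_filed THEN adult_resident]. Adds adult_resident.
Round 4: (v) [IF adult_resident and enrolled_program THEN address_verified]. Adds address_verified.
address_verified first appears in round 4.

4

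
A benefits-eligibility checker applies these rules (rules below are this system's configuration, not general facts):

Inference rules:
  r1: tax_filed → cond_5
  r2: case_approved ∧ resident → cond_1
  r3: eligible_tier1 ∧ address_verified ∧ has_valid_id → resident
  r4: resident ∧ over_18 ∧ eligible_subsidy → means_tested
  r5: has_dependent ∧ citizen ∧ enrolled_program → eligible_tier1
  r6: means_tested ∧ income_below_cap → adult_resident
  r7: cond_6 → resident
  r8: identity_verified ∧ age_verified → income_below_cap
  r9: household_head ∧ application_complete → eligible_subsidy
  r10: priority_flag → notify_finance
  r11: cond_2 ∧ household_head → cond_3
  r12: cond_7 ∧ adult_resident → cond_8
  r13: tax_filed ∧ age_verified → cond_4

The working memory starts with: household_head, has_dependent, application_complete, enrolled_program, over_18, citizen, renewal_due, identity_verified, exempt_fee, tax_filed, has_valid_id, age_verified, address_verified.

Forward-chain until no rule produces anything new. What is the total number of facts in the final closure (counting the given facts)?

21

Round 1: r1 [tax_filed → cond_5]; r5 [has_dependent ∧ citizen ∧ enrolled_program → eligible_tier1]; r8 [identity_verified ∧ age_verified → income_below_cap]; r9 [household_head ∧ application_complete → eligible_subsidy]; r13 [tax_filed ∧ age_verified → cond_4]. Adds cond_5, eligible_tier1, income_below_cap, eligible_subsidy, cond_4.
Round 2: r3 [eligible_tier1 ∧ address_verified ∧ has_valid_id → resident]. Adds resident.
Round 3: r4 [resident ∧ over_18 ∧ eligible_subsidy → means_tested]. Adds means_tested.
Round 4: r6 [means_tested ∧ income_below_cap → adult_resident]. Adds adult_resident.
Closure: {address_verified, adult_resident, age_verified, application_complete, citizen, cond_4, cond_5, eligible_subsidy, eligible_tier1, enrolled_program, exempt_fee, has_dependent, has_valid_id, household_head, identity_verified, income_below_cap, means_tested, over_18, renewal_due, resident, tax_filed} — 21 facts.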